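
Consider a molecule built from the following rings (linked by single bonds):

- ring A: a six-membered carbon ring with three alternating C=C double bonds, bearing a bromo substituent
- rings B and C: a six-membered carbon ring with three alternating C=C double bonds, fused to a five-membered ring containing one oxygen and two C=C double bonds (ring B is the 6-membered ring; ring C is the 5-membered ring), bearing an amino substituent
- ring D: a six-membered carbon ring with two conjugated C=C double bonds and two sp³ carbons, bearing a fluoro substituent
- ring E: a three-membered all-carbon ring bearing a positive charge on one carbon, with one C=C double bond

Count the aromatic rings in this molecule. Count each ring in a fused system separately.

Ring A is planar and fully conjugated; 3 ring double bonds give 6 π electrons. That satisfies 4n+2 with n=1, so ring A is aromatic (benzene).
Rings B and C form a fused bicyclic system (with one oxygen) with 9 sp² atoms and 10 π electrons from ring double bonds plus a heteroatom lone pair. 10 = 4(2)+2, so the system is aromatic and both rings count as aromatic (benzofuran).
Ring D has two sp³ carbons, so it is not fully conjugated — not aromatic (1,3-cyclohexadiene).
Ring E is planar and fully conjugated; 1 ring double bond (2 π electrons) plus the carbocation's empty p orbital (0, but keeps the ring conjugated) give 2 π electrons. Since 2 = 4n+2 (n=0), ring E is aromatic (cyclopropenyl cation).
Aromatic: A, B, C, E. Total: 4.

4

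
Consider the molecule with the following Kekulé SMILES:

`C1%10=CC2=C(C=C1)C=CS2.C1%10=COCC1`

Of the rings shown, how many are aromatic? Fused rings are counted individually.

2

The SMILES encodes a six-membered carbon ring with three alternating C=C double bonds, fused to a five-membered ring containing one sulfur and two C=C double bonds; a five-membered ring of four carbons and one oxygen, with one C=C double bond and two sp³ carbons.
The fused 6/5-membered bicyclic (with one sulfur) is a single π system with 9 sp² atoms and 10 π electrons from ring double bonds plus a heteroatom lone pair. 10 = 4(2)+2, so the system is aromatic and both rings count as aromatic (benzothiophene).
The 5-membered ring with one oxygen has two sp³ carbons, so it is not fully conjugated — not aromatic (2,3-dihydrofuran).
2 of the 3 rings are aromatic. Total: 2.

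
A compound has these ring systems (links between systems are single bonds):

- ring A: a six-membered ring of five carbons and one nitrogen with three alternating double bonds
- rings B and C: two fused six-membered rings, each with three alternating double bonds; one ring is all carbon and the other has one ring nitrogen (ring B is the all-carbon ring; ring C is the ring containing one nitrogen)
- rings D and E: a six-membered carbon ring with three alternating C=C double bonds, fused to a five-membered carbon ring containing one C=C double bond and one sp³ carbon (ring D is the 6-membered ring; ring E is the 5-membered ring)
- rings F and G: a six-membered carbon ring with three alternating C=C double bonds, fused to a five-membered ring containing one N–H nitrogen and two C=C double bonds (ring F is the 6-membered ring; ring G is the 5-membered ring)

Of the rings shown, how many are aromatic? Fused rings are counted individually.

6

Ring A is planar and fully conjugated; 3 ring double bonds give 6 π electrons. 6 = 4(1)+2, so ring A is aromatic (pyridine).
Rings B and C form a fused bicyclic system (with one nitrogen) with 10 sp² atoms and 10 π electrons from ring double bonds. 10 = 4(2)+2, so the system is aromatic and both rings count as aromatic (quinoline).
Ring D has a continuous p-orbital overlap around the ring; 3 ring double bonds give 6 π electrons. 6 = 4(1)+2, so ring D is aromatic (benzene ring).
Ring E has one sp³ carbon, so it is not fully conjugated — not aromatic (cyclopentene ring).
Rings F and G form a fused bicyclic system (with one N–H) with 9 sp² atoms and 10 π electrons from ring double bonds plus a heteroatom lone pair. 10 = 4(2)+2, so the system is aromatic and both rings count as aromatic (indole).
Aromatic: A, B, C, D, F, G. Total: 6.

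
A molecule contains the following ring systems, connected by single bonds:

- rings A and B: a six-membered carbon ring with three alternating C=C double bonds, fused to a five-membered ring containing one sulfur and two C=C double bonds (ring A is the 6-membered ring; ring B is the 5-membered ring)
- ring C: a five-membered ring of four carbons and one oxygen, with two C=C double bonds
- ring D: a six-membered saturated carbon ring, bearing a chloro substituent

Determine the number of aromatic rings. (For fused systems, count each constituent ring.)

Rings A and B form a fused bicyclic system (with one sulfur) with 9 sp² atoms and 10 π electrons from ring double bonds plus a heteroatom lone pair. 10 = 4(2)+2, so the system is aromatic and both rings count as aromatic (benzothiophene).
Ring C has a continuous p-orbital overlap around the ring; 2 ring double bonds (4 π electrons) plus a heteroatom lone pair (2) give 6 π electrons. 6 = 4(1)+2, so ring C is aromatic (furan).
Ring D has only sp³ atoms, so it is not fully conjugated — not aromatic (cyclohexane).
Aromatic: A, B, C. Total: 3.

3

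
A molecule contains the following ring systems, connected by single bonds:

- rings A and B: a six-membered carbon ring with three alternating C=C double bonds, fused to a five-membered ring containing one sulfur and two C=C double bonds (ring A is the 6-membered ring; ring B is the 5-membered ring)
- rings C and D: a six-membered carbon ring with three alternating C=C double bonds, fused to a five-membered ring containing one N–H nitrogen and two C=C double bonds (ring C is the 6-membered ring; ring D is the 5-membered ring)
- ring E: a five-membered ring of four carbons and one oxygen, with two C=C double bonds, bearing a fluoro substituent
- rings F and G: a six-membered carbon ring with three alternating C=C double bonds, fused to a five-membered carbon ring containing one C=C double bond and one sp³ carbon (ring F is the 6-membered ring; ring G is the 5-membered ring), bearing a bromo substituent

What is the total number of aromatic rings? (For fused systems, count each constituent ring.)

Rings A and B form a fused bicyclic system (with one sulfur) with 9 sp² atoms and 10 π electrons from ring double bonds plus a heteroatom lone pair. 10 = 4(2)+2, so the system is aromatic and both rings count as aromatic (benzothiophene).
Rings C and D form a fused bicyclic system (with one N–H) with 9 sp² atoms and 10 π electrons from ring double bonds plus a heteroatom lone pair. 10 = 4(2)+2, so the system is aromatic and both rings count as aromatic (indole).
Ring E is planar and fully conjugated; 2 ring double bonds (4 π electrons) plus a heteroatom lone pair (2) give 6 π electrons. Since 6 = 4n+2 (n=1), ring E is aromatic (furan).
Ring F is planar and fully conjugated; 3 ring double bonds give 6 π electrons. Since 6 = 4n+2 (n=1), ring F is aromatic (benzene ring).
Ring G has one sp³ carbon, so it is not fully conjugated — not aromatic (cyclopentene ring).
Aromatic: A, B, C, D, E, F. Total: 6.

6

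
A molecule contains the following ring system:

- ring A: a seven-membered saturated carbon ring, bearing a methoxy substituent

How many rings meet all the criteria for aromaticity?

0

Ring A has only sp³ atoms, so it is not fully conjugated — not aromatic (cycloheptane).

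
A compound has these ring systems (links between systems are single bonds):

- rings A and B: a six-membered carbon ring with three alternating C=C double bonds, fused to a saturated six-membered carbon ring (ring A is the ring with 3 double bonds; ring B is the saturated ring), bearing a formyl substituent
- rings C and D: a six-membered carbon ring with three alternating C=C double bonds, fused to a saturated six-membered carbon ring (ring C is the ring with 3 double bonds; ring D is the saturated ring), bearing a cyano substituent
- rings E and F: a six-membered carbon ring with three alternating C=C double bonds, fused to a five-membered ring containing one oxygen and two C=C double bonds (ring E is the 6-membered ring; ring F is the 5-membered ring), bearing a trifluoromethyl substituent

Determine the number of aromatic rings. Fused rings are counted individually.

Ring A is planar and fully conjugated; 3 ring double bonds give 6 π electrons. 6 = 4(1)+2, so ring A is aromatic (benzene ring).
Ring B has four sp³ carbons, so it is not fully conjugated — not aromatic (cyclohexane ring).
Ring C is planar and fully conjugated; 3 ring double bonds give 6 π electrons. Since 6 = 4n+2 (n=1), ring C is aromatic (benzene ring).
Ring D has four sp³ carbons, so it is not fully conjugated — not aromatic (cyclohexane ring).
Rings E and F form a fused bicyclic system (with one oxygen) with 9 sp² atoms and 10 π electrons from ring double bonds plus a heteroatom lone pair. 10 = 4(2)+2, so the system is aromatic and both rings count as aromatic (benzofuran).
Aromatic: A, C, E, F. Total: 4.

4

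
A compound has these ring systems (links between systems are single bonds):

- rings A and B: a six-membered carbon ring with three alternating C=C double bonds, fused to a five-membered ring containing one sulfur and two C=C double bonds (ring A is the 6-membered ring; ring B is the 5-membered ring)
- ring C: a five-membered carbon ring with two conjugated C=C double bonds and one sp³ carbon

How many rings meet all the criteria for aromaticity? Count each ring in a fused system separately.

2

Rings A and B form a fused bicyclic system (with one sulfur) with 9 sp² atoms and 10 π electrons from ring double bonds plus a heteroatom lone pair. 10 = 4(2)+2, so the system is aromatic and both rings count as aromatic (benzothiophene).
Ring C has one sp³ carbon, so it is not fully conjugated — not aromatic (cyclopentadiene).
Aromatic: A, B. Total: 2.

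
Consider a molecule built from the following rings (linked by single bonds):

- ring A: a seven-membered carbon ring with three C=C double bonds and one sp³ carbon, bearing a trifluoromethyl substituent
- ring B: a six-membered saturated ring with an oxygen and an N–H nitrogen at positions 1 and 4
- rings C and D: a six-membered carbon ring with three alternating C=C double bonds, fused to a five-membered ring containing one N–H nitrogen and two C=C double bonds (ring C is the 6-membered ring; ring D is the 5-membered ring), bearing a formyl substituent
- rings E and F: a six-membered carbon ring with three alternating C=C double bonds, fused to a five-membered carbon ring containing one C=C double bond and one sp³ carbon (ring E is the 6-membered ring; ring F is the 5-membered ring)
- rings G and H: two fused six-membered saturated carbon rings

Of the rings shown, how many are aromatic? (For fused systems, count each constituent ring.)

Ring A has one sp³ carbon, so it is not fully conjugated — not aromatic (cycloheptatriene).
Ring B has only sp³ atoms, so it is not fully conjugated — not aromatic (morpholine).
Rings C and D form a fused bicyclic system (with one N–H) with 9 sp² atoms and 10 π electrons from ring double bonds plus a heteroatom lone pair. 10 = 4(2)+2, so the system is aromatic and both rings count as aromatic (indole).
Ring E is planar and fully conjugated; 3 ring double bonds give 6 π electrons. Since 6 = 4n+2 (n=1), ring E is aromatic (benzene ring).
Ring F has one sp³ carbon, so it is not fully conjugated — not aromatic (cyclopentene ring).
Ring G has only sp³ atoms, so it is not fully conjugated — not aromatic (cyclohexane ring).
Ring H has only sp³ atoms, so it is not fully conjugated — not aromatic (cyclohexane ring).
Aromatic: C, D, E. Total: 3.

3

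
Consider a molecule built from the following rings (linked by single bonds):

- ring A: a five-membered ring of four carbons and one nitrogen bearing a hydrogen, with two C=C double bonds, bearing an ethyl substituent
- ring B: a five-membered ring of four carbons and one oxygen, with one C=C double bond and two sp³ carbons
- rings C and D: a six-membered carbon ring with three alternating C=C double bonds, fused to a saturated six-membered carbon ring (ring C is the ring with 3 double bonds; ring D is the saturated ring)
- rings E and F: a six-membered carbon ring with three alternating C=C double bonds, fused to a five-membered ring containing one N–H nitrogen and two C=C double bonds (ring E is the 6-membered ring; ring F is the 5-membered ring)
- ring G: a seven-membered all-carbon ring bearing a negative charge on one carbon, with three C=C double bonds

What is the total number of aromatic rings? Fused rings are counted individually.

4

Ring A is planar and fully conjugated; 2 ring double bonds (4 π electrons) plus a heteroatom lone pair (2) give 6 π electrons. 6 = 4(1)+2, so ring A is aromatic (pyrrole).
Ring B has two sp³ carbons, so it is not fully conjugated — not aromatic (2,3-dihydrofuran).
Ring C is planar and fully conjugated; 3 ring double bonds give 6 π electrons. Since 6 = 4n+2 (n=1), ring C is aromatic (benzene ring).
Ring D has four sp³ carbons, so it is not fully conjugated — not aromatic (cyclohexane ring).
Rings E and F form a fused bicyclic system (with one N–H) with 9 sp² atoms and 10 π electrons from ring double bonds plus a heteroatom lone pair. 10 = 4(2)+2, so the system is aromatic and both rings count as aromatic (indole).
Ring G has only sp² ring atoms; a planar conformation would have a fully conjugated π system of 8 electrons. But 8 = 4(2), which is 4n not 4n+2, so ring G is not aromatic (cycloheptatrienyl anion).
Aromatic: A, C, E, F. Total: 4.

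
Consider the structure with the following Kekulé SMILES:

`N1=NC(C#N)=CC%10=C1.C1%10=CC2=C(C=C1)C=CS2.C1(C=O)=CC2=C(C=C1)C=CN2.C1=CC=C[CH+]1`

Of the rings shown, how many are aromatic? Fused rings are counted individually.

The SMILES encodes a six-membered ring with two adjacent nitrogens and three alternating double bonds; a six-membered carbon ring with three alternating C=C double bonds, fused to a five-membered ring containing one sulfur and two C=C double bonds; a six-membered carbon ring with three alternating C=C double bonds, fused to a five-membered ring containing one N–H nitrogen and two C=C double bonds; a five-membered all-carbon ring bearing a positive charge on one carbon, with two C=C double bonds.
The 6-membered ring with two nitrogens (1,2) is fully conjugated (every ring atom contributes a p orbital); 3 ring double bonds give 6 π electrons. 6 = 4(1)+2, so it is aromatic (pyridazine).
The fused 6/5-membered bicyclic (with one sulfur) is a single π system with 9 sp² atoms and 10 π electrons from ring double bonds plus a heteroatom lone pair. 10 = 4(2)+2, so the system is aromatic and both rings count as aromatic (benzothiophene).
The fused 6/5-membered bicyclic (with one N–H) is a single π system with 9 sp² atoms and 10 π electrons from ring double bonds plus a heteroatom lone pair. 10 = 4(2)+2, so the system is aromatic and both rings count as aromatic (indole).
The 5-membered ring has only sp² ring atoms; a planar conformation would have a fully conjugated π system of 4 electrons. But 4 = 4(1), which is 4n not 4n+2, so it is not aromatic (cyclopentadienyl cation).
5 of the 6 rings are aromatic. Total: 5.

5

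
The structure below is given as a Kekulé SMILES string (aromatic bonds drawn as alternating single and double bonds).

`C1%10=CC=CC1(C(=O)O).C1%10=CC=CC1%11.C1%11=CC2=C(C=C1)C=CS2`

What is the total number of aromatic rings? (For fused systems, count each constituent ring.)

The SMILES encodes a five-membered carbon ring with two conjugated C=C double bonds and one sp³ carbon; a five-membered carbon ring with two conjugated C=C double bonds and one sp³ carbon; a six-membered carbon ring with three alternating C=C double bonds, fused to a five-membered ring containing one sulfur and two C=C double bonds.
The 5-membered ring has one sp³ carbon, so it is not fully conjugated — not aromatic (cyclopentadiene).
The second 5-membered ring has one sp³ carbon, so it is not fully conjugated — not aromatic (cyclopentadiene).
The fused 6/5-membered bicyclic (with one sulfur) is a single π system with 9 sp² atoms and 10 π electrons from ring double bonds plus a heteroatom lone pair. 10 = 4(2)+2, so the system is aromatic and both rings count as aromatic (benzothiophene).
2 of the 4 rings are aromatic. Total: 2.

2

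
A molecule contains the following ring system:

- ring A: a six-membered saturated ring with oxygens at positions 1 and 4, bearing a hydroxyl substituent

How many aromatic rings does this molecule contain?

0

Ring A has only sp³ atoms, so it is not fully conjugated — not aromatic (1,4-dioxane).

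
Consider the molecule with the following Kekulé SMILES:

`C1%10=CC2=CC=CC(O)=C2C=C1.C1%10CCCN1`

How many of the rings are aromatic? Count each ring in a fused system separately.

The SMILES encodes two fused six-membered carbon rings, each with three alternating C=C double bonds; a five-membered saturated ring of four carbons and one N–H nitrogen.
The fused 6/6-membered bicyclic is a single π system with 10 sp² atoms and 10 π electrons from ring double bonds. 10 = 4(2)+2, so the system is aromatic and both rings count as aromatic (naphthalene).
The 5-membered ring with one N–H has only sp³ atoms, so it is not fully conjugated — not aromatic (pyrrolidine).
2 of the 3 rings are aromatic. Total: 2.

2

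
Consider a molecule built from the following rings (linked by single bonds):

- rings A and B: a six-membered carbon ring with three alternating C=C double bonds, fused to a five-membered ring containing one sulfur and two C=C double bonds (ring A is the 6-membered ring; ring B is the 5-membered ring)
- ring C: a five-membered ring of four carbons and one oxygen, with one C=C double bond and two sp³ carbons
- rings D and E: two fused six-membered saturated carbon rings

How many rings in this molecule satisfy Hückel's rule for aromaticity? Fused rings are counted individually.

Rings A and B form a fused bicyclic system (with one sulfur) with 9 sp² atoms and 10 π electrons from ring double bonds plus a heteroatom lone pair. 10 = 4(2)+2, so the system is aromatic and both rings count as aromatic (benzothiophene).
Ring C has two sp³ carbons, so it is not fully conjugated — not aromatic (2,3-dihydrofuran).
Ring D has only sp³ atoms, so it is not fully conjugated — not aromatic (cyclohexane ring).
Ring E has only sp³ atoms, so it is not fully conjugated — not aromatic (cyclohexane ring).
Aromatic: A, B. Total: 2.

2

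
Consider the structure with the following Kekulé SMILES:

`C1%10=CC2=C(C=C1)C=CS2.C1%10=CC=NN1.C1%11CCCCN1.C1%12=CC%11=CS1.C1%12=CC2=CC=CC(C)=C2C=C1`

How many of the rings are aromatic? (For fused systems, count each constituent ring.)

6

The SMILES encodes a six-membered carbon ring with three alternating C=C double bonds, fused to a five-membered ring containing one sulfur and two C=C double bonds; a five-membered ring with two adjacent nitrogens (one bearing H, one in a double bond) and two double bonds; a six-membered saturated ring of five carbons and one N–H nitrogen; a five-membered ring of four carbons and one sulfur, with two C=C double bonds; two fused six-membered carbon rings, each with three alternating C=C double bonds.
The fused 6/5-membered bicyclic (with one sulfur) is a single π system with 9 sp² atoms and 10 π electrons from ring double bonds plus a heteroatom lone pair. 10 = 4(2)+2, so the system is aromatic and both rings count as aromatic (benzothiophene).
The 5-membered ring with two adjacent nitrogens (one N–H, one =N–) is planar and fully conjugated; 2 ring double bonds (4 π electrons) plus a heteroatom lone pair (2) give 6 π electrons. Since 6 = 4n+2 (n=1), it is aromatic (pyrazole).
The 6-membered ring with one N–H has only sp³ atoms, so it is not fully conjugated — not aromatic (piperidine).
The 5-membered ring with one sulfur is planar and fully conjugated; 2 ring double bonds (4 π electrons) plus a heteroatom lone pair (2) give 6 π electrons. That satisfies 4n+2 with n=1, so it is aromatic (thiophene).
The fused 6/6-membered bicyclic is a single π system with 10 sp² atoms and 10 π electrons from ring double bonds. 10 = 4(2)+2, so the system is aromatic and both rings count as aromatic (naphthalene).
6 of the 7 rings are aromatic. Total: 6.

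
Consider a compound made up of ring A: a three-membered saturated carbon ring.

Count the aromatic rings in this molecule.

0

Ring A has only sp³ atoms, so it is not fully conjugated — not aromatic (cyclopropane).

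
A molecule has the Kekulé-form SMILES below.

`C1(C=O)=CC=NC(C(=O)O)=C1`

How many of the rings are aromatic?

The SMILES encodes a six-membered ring of five carbons and one nitrogen with three alternating double bonds.
The 6-membered ring with one nitrogen has a continuous p-orbital overlap around the ring; 3 ring double bonds give 6 π electrons. Since 6 = 4n+2 (n=1), it is aromatic (pyridine).

1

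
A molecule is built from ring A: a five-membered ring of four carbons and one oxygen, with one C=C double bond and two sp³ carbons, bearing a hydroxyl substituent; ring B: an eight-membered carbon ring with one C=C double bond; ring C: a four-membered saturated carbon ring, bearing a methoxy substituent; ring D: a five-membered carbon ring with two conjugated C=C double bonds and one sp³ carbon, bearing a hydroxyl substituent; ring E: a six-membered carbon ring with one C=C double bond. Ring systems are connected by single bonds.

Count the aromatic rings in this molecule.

Ring A has two sp³ carbons, so it is not fully conjugated — not aromatic (2,3-dihydrofuran).
Ring B has six sp³ carbons, so it is not fully conjugated — not aromatic (cyclooctene).
Ring C has only sp³ atoms, so it is not fully conjugated — not aromatic (cyclobutane).
Ring D has one sp³ carbon, so it is not fully conjugated — not aromatic (cyclopentadiene).
Ring E has four sp³ carbons, so it is not fully conjugated — not aromatic (cyclohexene).
No ring is aromatic. Total: 0.

0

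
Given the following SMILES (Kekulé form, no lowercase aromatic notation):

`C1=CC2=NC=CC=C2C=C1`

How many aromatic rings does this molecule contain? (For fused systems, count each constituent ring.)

The SMILES encodes two fused six-membered rings, each with three alternating double bonds; one ring is all carbon and the other has one ring nitrogen.
The fused 6/6-membered bicyclic (with one nitrogen) is a single π system with 10 sp² atoms and 10 π electrons from ring double bonds. 10 = 4(2)+2, so the system is aromatic and both rings count as aromatic (quinoline).
2 of the 2 rings are aromatic. Total: 2.

2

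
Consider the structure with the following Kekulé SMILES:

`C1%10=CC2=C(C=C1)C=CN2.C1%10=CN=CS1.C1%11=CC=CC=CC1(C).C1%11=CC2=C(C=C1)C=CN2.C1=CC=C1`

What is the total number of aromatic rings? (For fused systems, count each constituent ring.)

5

The SMILES encodes a six-membered carbon ring with three alternating C=C double bonds, fused to a five-membered ring containing one N–H nitrogen and two C=C double bonds; a five-membered ring with a sulfur at position 1 and a nitrogen at position 3 (in a C=N bond), with two double bonds; a seven-membered carbon ring with three C=C double bonds and one sp³ carbon; a six-membered carbon ring with three alternating C=C double bonds, fused to a five-membered ring containing one N–H nitrogen and two C=C double bonds; a four-membered carbon ring with two alternating C=C double bonds.
The fused 6/5-membered bicyclic (with one N–H) is a single π system with 9 sp² atoms and 10 π electrons from ring double bonds plus a heteroatom lone pair. 10 = 4(2)+2, so the system is aromatic and both rings count as aromatic (indole).
The 5-membered ring with one sulfur and one =N– has a continuous p-orbital overlap around the ring; 2 ring double bonds (4 π electrons) plus a heteroatom lone pair (2) give 6 π electrons. That satisfies 4n+2 with n=1, so it is aromatic (thiazole).
The 7-membered ring has one sp³ carbon, so it is not fully conjugated — not aromatic (cycloheptatriene).
The fused 6/5-membered bicyclic (with one N–H) is a single π system with 9 sp² atoms and 10 π electrons from ring double bonds plus a heteroatom lone pair. 10 = 4(2)+2, so the system is aromatic and both rings count as aromatic (indole).
The 4-membered ring has only sp² ring atoms; a planar conformation would have a fully conjugated π system of 4 electrons. But 4 = 4(1), which is 4n not 4n+2, so it is not aromatic (cyclobutadiene) — cyclobutadiene is antiaromatic and distorts to a rectangle.
5 of the 7 rings are aromatic. Total: 5.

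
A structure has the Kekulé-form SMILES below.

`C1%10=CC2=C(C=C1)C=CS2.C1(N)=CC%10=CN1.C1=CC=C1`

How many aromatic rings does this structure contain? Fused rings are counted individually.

The SMILES encodes a six-membered carbon ring with three alternating C=C double bonds, fused to a five-membered ring containing one sulfur and two C=C double bonds; a five-membered ring of four carbons and one nitrogen bearing a hydrogen, with two C=C double bonds; a four-membered carbon ring with two alternating C=C double bonds.
The fused 6/5-membered bicyclic (with one sulfur) is a single π system with 9 sp² atoms and 10 π electrons from ring double bonds plus a heteroatom lone pair. 10 = 4(2)+2, so the system is aromatic and both rings count as aromatic (benzothiophene).
The 5-membered ring with one N–H is fully conjugated (every ring atom contributes a p orbital); 2 ring double bonds (4 π electrons) plus a heteroatom lone pair (2) give 6 π electrons. That satisfies 4n+2 with n=1, so it is aromatic (pyrrole).
The 4-membered ring has only sp² ring atoms; a planar conformation would have a fully conjugated π system of 4 electrons. But 4 = 4(1), which is 4n not 4n+2, so it is not aromatic (cyclobutadiene) — cyclobutadiene is antiaromatic and distorts to a rectangle.
3 of the 4 rings are aromatic. Total: 3.

3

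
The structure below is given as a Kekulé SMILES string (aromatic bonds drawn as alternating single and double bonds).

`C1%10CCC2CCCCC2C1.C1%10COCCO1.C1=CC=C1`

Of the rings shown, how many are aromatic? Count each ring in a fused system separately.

The SMILES encodes two fused six-membered saturated carbon rings; a six-membered saturated ring with oxygens at positions 1 and 4; a four-membered carbon ring with two alternating C=C double bonds.
The 6-membered ring has only sp³ atoms, so it is not fully conjugated — not aromatic (cyclohexane ring).
The second 6-membered ring has only sp³ atoms, so it is not fully conjugated — not aromatic (cyclohexane ring).
The 6-membered ring with two oxygens (1,4) has only sp³ atoms, so it is not fully conjugated — not aromatic (1,4-dioxane).
The 4-membered ring has only sp² ring atoms; a planar conformation would have a fully conjugated π system of 4 electrons. But 4 = 4(1), which is 4n not 4n+2, so it is not aromatic (cyclobutadiene) — cyclobutadiene is antiaromatic and distorts to a rectangle.
None of the rings are aromatic. Total: 0.

0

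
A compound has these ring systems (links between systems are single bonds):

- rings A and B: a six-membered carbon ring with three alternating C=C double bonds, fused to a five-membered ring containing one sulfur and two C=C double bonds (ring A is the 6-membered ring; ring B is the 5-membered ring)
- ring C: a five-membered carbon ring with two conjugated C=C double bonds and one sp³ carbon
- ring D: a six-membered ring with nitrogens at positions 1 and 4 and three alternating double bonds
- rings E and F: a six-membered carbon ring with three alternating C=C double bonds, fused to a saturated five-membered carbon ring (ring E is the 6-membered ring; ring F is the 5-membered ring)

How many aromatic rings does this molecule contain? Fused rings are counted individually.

Rings A and B form a fused bicyclic system (with one sulfur) with 9 sp² atoms and 10 π electrons from ring double bonds plus a heteroatom lone pair. 10 = 4(2)+2, so the system is aromatic and both rings count as aromatic (benzothiophene).
Ring C has one sp³ carbon, so it is not fully conjugated — not aromatic (cyclopentadiene).
Ring D is fully conjugated (every ring atom contributes a p orbital); 3 ring double bonds give 6 π electrons. That satisfies 4n+2 with n=1, so ring D is aromatic (pyrazine).
Ring E has a continuous p-orbital overlap around the ring; 3 ring double bonds give 6 π electrons. 6 = 4(1)+2, so ring E is aromatic (benzene ring).
Ring F has three sp³ carbons, so it is not fully conjugated — not aromatic (cyclopentane ring).
Aromatic: A, B, D, E. Total: 4.

4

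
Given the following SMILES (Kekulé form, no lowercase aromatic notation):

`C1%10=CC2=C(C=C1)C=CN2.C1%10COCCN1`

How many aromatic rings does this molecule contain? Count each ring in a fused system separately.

2

The SMILES encodes a six-membered carbon ring with three alternating C=C double bonds, fused to a five-membered ring containing one N–H nitrogen and two C=C double bonds; a six-membered saturated ring with an oxygen and an N–H nitrogen at positions 1 and 4.
The fused 6/5-membered bicyclic (with one N–H) is a single π system with 9 sp² atoms and 10 π electrons from ring double bonds plus a heteroatom lone pair. 10 = 4(2)+2, so the system is aromatic and both rings count as aromatic (indole).
The 6-membered ring with one oxygen and one N–H (1,4) has only sp³ atoms, so it is not fully conjugated — not aromatic (morpholine).
2 of the 3 rings are aromatic. Total: 2.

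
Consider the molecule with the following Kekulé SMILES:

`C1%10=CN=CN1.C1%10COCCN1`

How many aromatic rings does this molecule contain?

The SMILES encodes a five-membered ring with nitrogens at positions 1 and 3 (one bearing H, one in a C=N bond) and two double bonds; a six-membered saturated ring with an oxygen and an N–H nitrogen at positions 1 and 4.
The 5-membered ring with two nitrogens (one N–H, one =N–) has a continuous p-orbital overlap around the ring; 2 ring double bonds (4 π electrons) plus a heteroatom lone pair (2) give 6 π electrons. 6 = 4(1)+2, so it is aromatic (imidazole).
The 6-membered ring with one oxygen and one N–H (1,4) has only sp³ atoms, so it is not fully conjugated — not aromatic (morpholine).
1 of the 2 rings is aromatic. Total: 1.

1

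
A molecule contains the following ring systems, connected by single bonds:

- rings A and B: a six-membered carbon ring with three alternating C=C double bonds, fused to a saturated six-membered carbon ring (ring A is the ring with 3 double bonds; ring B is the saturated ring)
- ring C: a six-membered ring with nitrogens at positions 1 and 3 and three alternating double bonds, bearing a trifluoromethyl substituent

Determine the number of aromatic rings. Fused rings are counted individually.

Ring A is planar and fully conjugated; 3 ring double bonds give 6 π electrons. Since 6 = 4n+2 (n=1), ring A is aromatic (benzene ring).
Ring B has four sp³ carbons, so it is not fully conjugated — not aromatic (cyclohexane ring).
Ring C is planar and fully conjugated; 3 ring double bonds give 6 π electrons. That satisfies 4n+2 with n=1, so ring C is aromatic (pyrimidine).
Aromatic: A, C. Total: 2.

2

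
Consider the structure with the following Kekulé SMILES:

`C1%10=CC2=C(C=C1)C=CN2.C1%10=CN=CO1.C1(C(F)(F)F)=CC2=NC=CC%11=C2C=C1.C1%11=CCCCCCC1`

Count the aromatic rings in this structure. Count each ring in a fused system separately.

The SMILES encodes a six-membered carbon ring with three alternating C=C double bonds, fused to a five-membered ring containing one N–H nitrogen and two C=C double bonds; a five-membered ring with an oxygen at position 1 and a nitrogen at position 3 (in a C=N bond), with two double bonds; two fused six-membered rings, each with three alternating double bonds; one ring is all carbon and the other has one ring nitrogen; an eight-membered carbon ring with one C=C double bond.
The fused 6/5-membered bicyclic (with one N–H) is a single π system with 9 sp² atoms and 10 π electrons from ring double bonds plus a heteroatom lone pair. 10 = 4(2)+2, so the system is aromatic and both rings count as aromatic (indole).
The 5-membered ring with one oxygen and one =N– has a continuous p-orbital overlap around the ring; 2 ring double bonds (4 π electrons) plus a heteroatom lone pair (2) give 6 π electrons. 6 = 4(1)+2, so it is aromatic (oxazole).
The fused 6/6-membered bicyclic (with one nitrogen) is a single π system with 10 sp² atoms and 10 π electrons from ring double bonds. 10 = 4(2)+2, so the system is aromatic and both rings count as aromatic (quinoline).
The 8-membered ring has six sp³ carbons, so it is not fully conjugated — not aromatic (cyclooctene).
5 of the 6 rings are aromatic. Total: 5.

5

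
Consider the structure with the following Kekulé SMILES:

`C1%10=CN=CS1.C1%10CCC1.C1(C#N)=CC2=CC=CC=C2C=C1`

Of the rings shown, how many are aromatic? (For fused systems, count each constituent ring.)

The SMILES encodes a five-membered ring with a sulfur at position 1 and a nitrogen at position 3 (in a C=N bond), with two double bonds; a four-membered saturated carbon ring; two fused six-membered carbon rings, each with three alternating C=C double bonds.
The 5-membered ring with one sulfur and one =N– is planar and fully conjugated; 2 ring double bonds (4 π electrons) plus a heteroatom lone pair (2) give 6 π electrons. 6 = 4(1)+2, so it is aromatic (thiazole).
The 4-membered ring has only sp³ atoms, so it is not fully conjugated — not aromatic (cyclobutane).
The fused 6/6-membered bicyclic is a single π system with 10 sp² atoms and 10 π electrons from ring double bonds. 10 = 4(2)+2, so the system is aromatic and both rings count as aromatic (naphthalene).
3 of the 4 rings are aromatic. Total: 3.

3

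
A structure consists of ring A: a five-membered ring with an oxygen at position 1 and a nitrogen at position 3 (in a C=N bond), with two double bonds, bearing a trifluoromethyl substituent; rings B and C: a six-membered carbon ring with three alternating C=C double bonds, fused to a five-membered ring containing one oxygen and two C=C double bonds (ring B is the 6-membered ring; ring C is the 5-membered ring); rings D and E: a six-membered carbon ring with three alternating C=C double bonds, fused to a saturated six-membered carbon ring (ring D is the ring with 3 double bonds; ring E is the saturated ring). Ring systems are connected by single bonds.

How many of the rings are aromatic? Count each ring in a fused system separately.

Ring A is planar and fully conjugated; 2 ring double bonds (4 π electrons) plus a heteroatom lone pair (2) give 6 π electrons. Since 6 = 4n+2 (n=1), ring A is aromatic (oxazole).
Rings B and C form a fused bicyclic system (with one oxygen) with 9 sp² atoms and 10 π electrons from ring double bonds plus a heteroatom lone pair. 10 = 4(2)+2, so the system is aromatic and both rings count as aromatic (benzofuran).
Ring D is planar and fully conjugated; 3 ring double bonds give 6 π electrons. 6 = 4(1)+2, so ring D is aromatic (benzene ring).
Ring E has four sp³ carbons, so it is not fully conjugated — not aromatic (cyclohexane ring).
Aromatic: A, B, C, D. Total: 4.

4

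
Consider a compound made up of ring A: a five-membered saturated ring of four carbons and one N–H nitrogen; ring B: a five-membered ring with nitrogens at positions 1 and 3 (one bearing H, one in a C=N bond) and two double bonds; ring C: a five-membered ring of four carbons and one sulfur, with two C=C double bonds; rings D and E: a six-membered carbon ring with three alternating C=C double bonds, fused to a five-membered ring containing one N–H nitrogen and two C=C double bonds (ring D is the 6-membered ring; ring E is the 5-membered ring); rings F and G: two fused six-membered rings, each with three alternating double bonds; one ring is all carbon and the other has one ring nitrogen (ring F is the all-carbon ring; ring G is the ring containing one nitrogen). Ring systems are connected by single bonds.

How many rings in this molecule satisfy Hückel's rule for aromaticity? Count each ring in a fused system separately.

6

Ring A has only sp³ atoms, so it is not fully conjugated — not aromatic (pyrrolidine).
Ring B is fully conjugated (every ring atom contributes a p orbital); 2 ring double bonds (4 π electrons) plus a heteroatom lone pair (2) give 6 π electrons. Since 6 = 4n+2 (n=1), ring B is aromatic (imidazole).
Ring C is fully conjugated (every ring atom contributes a p orbital); 2 ring double bonds (4 π electrons) plus a heteroatom lone pair (2) give 6 π electrons. That satisfies 4n+2 with n=1, so ring C is aromatic (thiophene).
Rings D and E form a fused bicyclic system (with one N–H) with 9 sp² atoms and 10 π electrons from ring double bonds plus a heteroatom lone pair. 10 = 4(2)+2, so the system is aromatic and both rings count as aromatic (indole).
Rings F and G form a fused bicyclic system (with one nitrogen) with 10 sp² atoms and 10 π electrons from ring double bonds. 10 = 4(2)+2, so the system is aromatic and both rings count as aromatic (quinoline).
Aromatic: B, C, D, E, F, G. Total: 6.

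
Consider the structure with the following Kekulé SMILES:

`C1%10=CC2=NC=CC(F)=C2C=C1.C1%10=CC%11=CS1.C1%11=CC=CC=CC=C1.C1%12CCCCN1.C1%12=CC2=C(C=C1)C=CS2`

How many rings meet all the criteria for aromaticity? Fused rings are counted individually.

5

The SMILES encodes two fused six-membered rings, each with three alternating double bonds; one ring is all carbon and the other has one ring nitrogen; a five-membered ring of four carbons and one sulfur, with two C=C double bonds; an eight-membered carbon ring with four alternating C=C double bonds; a six-membered saturated ring of five carbons and one N–H nitrogen; a six-membered carbon ring with three alternating C=C double bonds, fused to a five-membered ring containing one sulfur and two C=C double bonds.
The fused 6/6-membered bicyclic (with one nitrogen) is a single π system with 10 sp² atoms and 10 π electrons from ring double bonds. 10 = 4(2)+2, so the system is aromatic and both rings count as aromatic (quinoline).
The 5-membered ring with one sulfur is planar and fully conjugated; 2 ring double bonds (4 π electrons) plus a heteroatom lone pair (2) give 6 π electrons. 6 = 4(1)+2, so it is aromatic (thiophene).
The 8-membered ring has only sp² ring atoms; a planar conformation would have a fully conjugated π system of 8 electrons. But 8 = 4(2), which is 4n not 4n+2, so it is not aromatic (cyclooctatetraene) — cyclooctatetraene distorts into a non-planar tub to avoid antiaromaticity.
The 6-membered ring with one N–H has only sp³ atoms, so it is not fully conjugated — not aromatic (piperidine).
The fused 6/5-membered bicyclic (with one sulfur) is a single π system with 9 sp² atoms and 10 π electrons from ring double bonds plus a heteroatom lone pair. 10 = 4(2)+2, so the system is aromatic and both rings count as aromatic (benzothiophene).
5 of the 7 rings are aromatic. Total: 5.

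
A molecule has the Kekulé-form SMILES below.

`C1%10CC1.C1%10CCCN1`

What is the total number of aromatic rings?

0

The SMILES encodes a three-membered saturated carbon ring; a five-membered saturated ring of four carbons and one N–H nitrogen.
The 3-membered ring has only sp³ atoms, so it is not fully conjugated — not aromatic (cyclopropane).
The 5-membered ring with one N–H has only sp³ atoms, so it is not fully conjugated — not aromatic (pyrrolidine).
None of the rings are aromatic. Total: 0.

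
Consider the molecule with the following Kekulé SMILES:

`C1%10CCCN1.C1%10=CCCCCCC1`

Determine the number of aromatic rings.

0

The SMILES encodes a five-membered saturated ring of four carbons and one N–H nitrogen; an eight-membered carbon ring with one C=C double bond.
The 5-membered ring with one N–H has only sp³ atoms, so it is not fully conjugated — not aromatic (pyrrolidine).
The 8-membered ring has six sp³ carbons, so it is not fully conjugated — not aromatic (cyclooctene).
None of the rings are aromatic. Total: 0.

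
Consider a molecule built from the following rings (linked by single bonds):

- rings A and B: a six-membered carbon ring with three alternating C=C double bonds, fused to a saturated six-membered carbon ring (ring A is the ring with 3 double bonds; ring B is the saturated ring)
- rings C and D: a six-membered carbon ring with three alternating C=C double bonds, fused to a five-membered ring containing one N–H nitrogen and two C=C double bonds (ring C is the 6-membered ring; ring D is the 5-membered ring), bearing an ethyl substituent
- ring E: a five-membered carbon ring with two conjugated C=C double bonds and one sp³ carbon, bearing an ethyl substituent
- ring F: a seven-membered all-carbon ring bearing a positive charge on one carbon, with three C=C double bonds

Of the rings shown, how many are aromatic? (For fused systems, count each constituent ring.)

Ring A is planar and fully conjugated; 3 ring double bonds give 6 π electrons. That satisfies 4n+2 with n=1, so ring A is aromatic (benzene ring).
Ring B has four sp³ carbons, so it is not fully conjugated — not aromatic (cyclohexane ring).
Rings C and D form a fused bicyclic system (with one N–H) with 9 sp² atoms and 10 π electrons from ring double bonds plus a heteroatom lone pair. 10 = 4(2)+2, so the system is aromatic and both rings count as aromatic (indole).
Ring E has one sp³ carbon, so it is not fully conjugated — not aromatic (cyclopentadiene).
Ring F is fully conjugated (every ring atom contributes a p orbital); 3 ring double bonds (6 π electrons) plus the carbocation's empty p orbital (0, but keeps the ring conjugated) give 6 π electrons. Since 6 = 4n+2 (n=1), ring F is aromatic (tropylium cation).
Aromatic: A, C, D, F. Total: 4.

4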